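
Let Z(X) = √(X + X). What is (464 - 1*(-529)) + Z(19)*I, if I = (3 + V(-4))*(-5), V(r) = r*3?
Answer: 993 + 45*√38 ≈ 1270.4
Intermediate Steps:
V(r) = 3*r
I = 45 (I = (3 + 3*(-4))*(-5) = (3 - 12)*(-5) = -9*(-5) = 45)
Z(X) = √2*√X (Z(X) = √(2*X) = √2*√X)
(464 - 1*(-529)) + Z(19)*I = (464 - 1*(-529)) + (√2*√19)*45 = (464 + 529) + √38*45 = 993 + 45*√38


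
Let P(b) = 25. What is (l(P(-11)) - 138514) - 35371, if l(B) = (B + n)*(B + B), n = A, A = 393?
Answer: -152985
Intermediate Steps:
n = 393
l(B) = 2*B*(393 + B) (l(B) = (B + 393)*(B + B) = (393 + B)*(2*B) = 2*B*(393 + B))
(l(P(-11)) - 138514) - 35371 = (2*25*(393 + 25) - 138514) - 35371 = (2*25*418 - 138514) - 35371 = (20900 - 138514) - 35371 = -117614 - 35371 = -152985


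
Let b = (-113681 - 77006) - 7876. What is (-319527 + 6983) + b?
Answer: -511107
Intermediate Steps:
b = -198563 (b = -190687 - 7876 = -198563)
(-319527 + 6983) + b = (-319527 + 6983) - 198563 = -312544 - 198563 = -511107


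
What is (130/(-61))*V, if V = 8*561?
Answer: -583440/61 ≈ -9564.6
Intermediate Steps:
V = 4488
(130/(-61))*V = (130/(-61))*4488 = (130*(-1/61))*4488 = -130/61*4488 = -583440/61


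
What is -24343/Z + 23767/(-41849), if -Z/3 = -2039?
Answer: -1164112946/255990333 ≈ -4.5475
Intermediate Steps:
Z = 6117 (Z = -3*(-2039) = 6117)
-24343/Z + 23767/(-41849) = -24343/6117 + 23767/(-41849) = -24343*1/6117 + 23767*(-1/41849) = -24343/6117 - 23767/41849 = -1164112946/255990333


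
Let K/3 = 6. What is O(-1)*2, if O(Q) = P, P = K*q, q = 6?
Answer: 216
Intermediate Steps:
K = 18 (K = 3*6 = 18)
P = 108 (P = 18*6 = 108)
O(Q) = 108
O(-1)*2 = 108*2 = 216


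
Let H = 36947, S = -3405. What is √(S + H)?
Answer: √33542 ≈ 183.14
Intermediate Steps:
√(S + H) = √(-3405 + 36947) = √33542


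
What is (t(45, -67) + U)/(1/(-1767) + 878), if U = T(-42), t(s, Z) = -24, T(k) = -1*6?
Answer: -10602/310285 ≈ -0.034169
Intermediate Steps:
T(k) = -6
U = -6
(t(45, -67) + U)/(1/(-1767) + 878) = (-24 - 6)/(1/(-1767) + 878) = -30/(-1/1767 + 878) = -30/1551425/1767 = -30*1767/1551425 = -10602/310285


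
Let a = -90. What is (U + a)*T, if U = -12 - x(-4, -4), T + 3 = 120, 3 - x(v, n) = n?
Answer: -12753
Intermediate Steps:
x(v, n) = 3 - n
T = 117 (T = -3 + 120 = 117)
U = -19 (U = -12 - (3 - 1*(-4)) = -12 - (3 + 4) = -12 - 1*7 = -12 - 7 = -19)
(U + a)*T = (-19 - 90)*117 = -109*117 = -12753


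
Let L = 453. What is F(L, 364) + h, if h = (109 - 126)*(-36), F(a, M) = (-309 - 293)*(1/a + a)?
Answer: -123259184/453 ≈ -2.7210e+5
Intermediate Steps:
F(a, M) = -602*a - 602/a (F(a, M) = -602*(a + 1/a) = -602*a - 602/a)
h = 612 (h = -17*(-36) = 612)
F(L, 364) + h = (-602*453 - 602/453) + 612 = (-272706 - 602*1/453) + 612 = (-272706 - 602/453) + 612 = -123536420/453 + 612 = -123259184/453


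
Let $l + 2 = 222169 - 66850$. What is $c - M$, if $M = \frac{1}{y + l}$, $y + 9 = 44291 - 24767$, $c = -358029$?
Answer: $- \frac{62594926129}{174832} \approx -3.5803 \cdot 10^{5}$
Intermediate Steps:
$l = 155317$ ($l = -2 + \left(222169 - 66850\right) = -2 + 155319 = 155317$)
$y = 19515$ ($y = -9 + \left(44291 - 24767\right) = -9 + 19524 = 19515$)
$M = \frac{1}{174832}$ ($M = \frac{1}{19515 + 155317} = \frac{1}{174832} \approx 5.7198 \cdot 10^{-6}$)
$c - M = -358029 - \frac{1}{174832} = - \frac{62594926129}{174832}$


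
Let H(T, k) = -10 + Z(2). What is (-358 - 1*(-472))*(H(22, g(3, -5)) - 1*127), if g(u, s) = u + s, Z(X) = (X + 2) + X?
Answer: -14934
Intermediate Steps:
Z(X) = 2 + 2*X (Z(X) = (2 + X) + X = 2 + 2*X)
g(u, s) = s + u
H(T, k) = -4 (H(T, k) = -10 + (2 + 2*2) = -10 + (2 + 4) = -10 + 6 = -4)
(-358 - 1*(-472))*(H(22, g(3, -5)) - 1*127) = (-358 - 1*(-472))*(-4 - 1*127) = (-358 + 472)*(-4 - 127) = 114*(-131) = -14934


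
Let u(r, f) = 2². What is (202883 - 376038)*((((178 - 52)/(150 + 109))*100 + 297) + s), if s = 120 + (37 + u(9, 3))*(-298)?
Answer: 75294200735/37 ≈ 2.0350e+9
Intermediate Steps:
u(r, f) = 4
s = -12098 (s = 120 + (37 + 4)*(-298) = 120 + 41*(-298) = 120 - 12218 = -12098)
(202883 - 376038)*((((178 - 52)/(150 + 109))*100 + 297) + s) = (202883 - 376038)*((((178 - 52)/(150 + 109))*100 + 297) - 12098) = -173155*(((126/259)*100 + 297) - 12098) = -173155*(((126*(1/259))*100 + 297) - 12098) = -173155*(((18/37)*100 + 297) - 12098) = -173155*((1800/37 + 297) - 12098) = -173155*(12789/37 - 12098) = -173155*(-434837/37) = 75294200735/37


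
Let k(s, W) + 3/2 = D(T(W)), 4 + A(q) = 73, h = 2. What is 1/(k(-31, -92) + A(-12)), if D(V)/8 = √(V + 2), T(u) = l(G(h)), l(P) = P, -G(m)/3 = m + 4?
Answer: 270/22321 - 128*I/22321 ≈ 0.012096 - 0.0057345*I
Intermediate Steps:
G(m) = -12 - 3*m (G(m) = -3*(m + 4) = -3*(4 + m) = -12 - 3*m)
T(u) = -18 (T(u) = -12 - 3*2 = -12 - 6 = -18)
A(q) = 69 (A(q) = -4 + 73 = 69)
D(V) = 8*√(2 + V) (D(V) = 8*√(V + 2) = 8*√(2 + V))
k(s, W) = -3/2 + 32*I (k(s, W) = -3/2 + 8*√(2 - 18) = -3/2 + 8*√(-16) = -3/2 + 8*(4*I) = -3/2 + 32*I)
1/(k(-31, -92) + A(-12)) = 1/((-3/2 + 32*I) + 69) = 1/(135/2 + 32*I) = 4*(135/2 - 32*I)/22321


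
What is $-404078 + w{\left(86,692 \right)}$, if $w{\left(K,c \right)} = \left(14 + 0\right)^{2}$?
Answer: $-403882$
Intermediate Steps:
$w{\left(K,c \right)} = 196$ ($w{\left(K,c \right)} = 14^{2} = 196$)
$-404078 + w{\left(86,692 \right)} = -404078 + 196 = -403882$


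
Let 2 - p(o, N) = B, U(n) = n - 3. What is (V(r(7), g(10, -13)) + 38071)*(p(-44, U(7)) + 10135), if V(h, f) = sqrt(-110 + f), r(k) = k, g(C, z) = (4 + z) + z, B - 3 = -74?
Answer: 388628768 + 20416*I*sqrt(33) ≈ 3.8863e+8 + 1.1728e+5*I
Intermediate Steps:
B = -71 (B = 3 - 74 = -71)
g(C, z) = 4 + 2*z
U(n) = -3 + n
p(o, N) = 73 (p(o, N) = 2 - 1*(-71) = 2 + 71 = 73)
(V(r(7), g(10, -13)) + 38071)*(p(-44, U(7)) + 10135) = (sqrt(-110 + (4 + 2*(-13))) + 38071)*(73 + 10135) = (sqrt(-110 + (4 - 26)) + 38071)*10208 = (sqrt(-110 - 22) + 38071)*10208 = (sqrt(-132) + 38071)*10208 = (2*I*sqrt(33) + 38071)*10208 = (38071 + 2*I*sqrt(33))*10208 = 388628768 + 20416*I*sqrt(33)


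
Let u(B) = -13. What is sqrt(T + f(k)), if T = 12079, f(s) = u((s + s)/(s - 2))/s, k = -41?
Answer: 6*sqrt(564037)/41 ≈ 109.91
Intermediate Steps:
f(s) = -13/s
sqrt(T + f(k)) = sqrt(12079 - 13/(-41)) = sqrt(12079 - 13*(-1/41)) = sqrt(12079 + 13/41) = sqrt(495252/41) = 6*sqrt(564037)/41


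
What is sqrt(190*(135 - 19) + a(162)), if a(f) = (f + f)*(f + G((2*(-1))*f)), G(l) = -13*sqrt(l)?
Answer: 2*sqrt(18632 - 18954*I) ≈ 300.7 - 126.07*I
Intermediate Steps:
a(f) = 2*f*(f - 13*sqrt(2)*sqrt(-f)) (a(f) = (f + f)*(f - 13*sqrt(-2*f)) = (2*f)*(f - 13*sqrt(2)*sqrt(-f)) = 2*f*(f - 13*sqrt(2)*sqrt(-f)))
sqrt(190*(135 - 19) + a(162)) = sqrt(190*(135 - 19) + 2*162*(162 - 13*sqrt(2)*sqrt(-1*162))) = sqrt(190*116 + 2*162*(162 - 13*sqrt(2)*sqrt(-162))) = sqrt(22040 + 2*162*(162 - 13*sqrt(2)*9*I*sqrt(2))) = sqrt(22040 + 2*162*(162 - 234*I)) = sqrt(22040 + (52488 - 75816*I)) = sqrt(74528 - 75816*I)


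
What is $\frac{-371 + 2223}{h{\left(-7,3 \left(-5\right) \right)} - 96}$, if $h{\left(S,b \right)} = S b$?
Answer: $\frac{1852}{9} \approx 205.78$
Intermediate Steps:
$\frac{-371 + 2223}{h{\left(-7,3 \left(-5\right) \right)} - 96} = \frac{-371 + 2223}{- 7 \cdot 3 \left(-5\right) - 96} = \frac{1852}{\left(-7\right) \left(-15\right) - 96} = \frac{1852}{105 - 96} = \frac{1852}{9}$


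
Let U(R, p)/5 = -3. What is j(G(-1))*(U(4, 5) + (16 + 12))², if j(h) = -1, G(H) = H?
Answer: -169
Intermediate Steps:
U(R, p) = -15 (U(R, p) = 5*(-3) = -15)
j(G(-1))*(U(4, 5) + (16 + 12))² = -(-15 + (16 + 12))² = -(-15 + 28)² = -1*13² = -1*169 = -169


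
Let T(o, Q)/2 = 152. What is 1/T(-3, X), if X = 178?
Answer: 1/304 ≈ 0.0032895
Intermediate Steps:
T(o, Q) = 304 (T(o, Q) = 2*152 = 304)
1/T(-3, X) = 1/304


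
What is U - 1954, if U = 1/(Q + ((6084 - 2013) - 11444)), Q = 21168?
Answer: -26955429/13795 ≈ -1954.0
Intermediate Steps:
U = 1/13795 (U = 1/(21168 + ((6084 - 2013) - 11444)) = 1/(21168 + (4071 - 11444)) = 1/(21168 - 7373) = 1/13795 ≈ 7.2490e-5)
U - 1954 = 1/13795 - 1954 = -26955429/13795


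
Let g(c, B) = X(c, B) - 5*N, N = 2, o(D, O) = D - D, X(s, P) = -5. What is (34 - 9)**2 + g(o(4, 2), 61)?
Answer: 610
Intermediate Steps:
o(D, O) = 0
g(c, B) = -15 (g(c, B) = -5 - 5*2 = -5 - 10 = -15)
(34 - 9)**2 + g(o(4, 2), 61) = (34 - 9)**2 - 15 = 25**2 - 15 = 625 - 15 = 610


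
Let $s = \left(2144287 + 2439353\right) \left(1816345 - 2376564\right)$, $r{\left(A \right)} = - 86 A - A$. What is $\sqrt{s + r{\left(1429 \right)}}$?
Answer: $i \sqrt{2567842341483} \approx 1.6024 \cdot 10^{6} i$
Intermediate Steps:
$r{\left(A \right)} = - 87 A$
$s = -2567842217160$ ($s = 4583640 \left(-560219\right) = -2567842217160$)
$\sqrt{s + r{\left(1429 \right)}} = \sqrt{-2567842217160 - 124323} = \sqrt{-2567842341483} = i \sqrt{2567842341483}$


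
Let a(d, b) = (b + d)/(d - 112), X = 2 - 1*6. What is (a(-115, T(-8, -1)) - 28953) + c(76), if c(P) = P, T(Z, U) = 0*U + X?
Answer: -6554960/227 ≈ -28876.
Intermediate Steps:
X = -4 (X = 2 - 6 = -4)
T(Z, U) = -4 (T(Z, U) = 0*U - 4 = 0 - 4 = -4)
a(d, b) = (b + d)/(-112 + d)
(a(-115, T(-8, -1)) - 28953) + c(76) = ((-4 - 115)/(-112 - 115) - 28953) + 76 = (-119/(-227) - 28953) + 76 = (-1/227*(-119) - 28953) + 76 = (119/227 - 28953) + 76 = -6572212/227 + 76 = -6554960/227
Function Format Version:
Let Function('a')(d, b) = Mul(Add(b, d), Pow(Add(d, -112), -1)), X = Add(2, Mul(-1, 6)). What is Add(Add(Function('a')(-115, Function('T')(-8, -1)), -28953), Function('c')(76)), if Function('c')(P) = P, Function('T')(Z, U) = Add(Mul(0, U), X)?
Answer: Rational(-6554960, 227) ≈ -28876.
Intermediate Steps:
X = -4 (X = Add(2, -6) = -4)
Function('T')(Z, U) = -4 (Function('T')(Z, U) = Add(Mul(0, U), -4) = Add(0, -4) = -4)
Function('a')(d, b) = Mul(Pow(Add(-112, d), -1), Add(b, d)) (Function('a')(d, b) = Mul(Add(b, d), Pow(Add(-112, d), -1)) = Mul(Pow(Add(-112, d), -1), Add(b, d)))
Add(Add(Function('a')(-115, Function('T')(-8, -1)), -28953), Function('c')(76)) = Add(Add(Mul(Pow(Add(-112, -115), -1), Add(-4, -115)), -28953), 76) = Add(Add(Mul(Pow(-227, -1), -119), -28953), 76) = Add(Add(Mul(Rational(-1, 227), -119), -28953), 76) = Add(Add(Rational(119, 227), -28953), 76) = Add(Rational(-6572212, 227), 76) = Rational(-6554960, 227)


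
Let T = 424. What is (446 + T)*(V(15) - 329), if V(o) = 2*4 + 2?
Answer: -277530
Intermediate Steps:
V(o) = 10 (V(o) = 8 + 2 = 10)
(446 + T)*(V(15) - 329) = (446 + 424)*(10 - 329) = 870*(-319) = -277530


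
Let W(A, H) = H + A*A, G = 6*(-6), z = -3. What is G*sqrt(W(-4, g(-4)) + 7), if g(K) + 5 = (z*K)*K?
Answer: -36*I*sqrt(30) ≈ -197.18*I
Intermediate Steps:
g(K) = -5 - 3*K**2 (g(K) = -5 + (-3*K)*K = -5 - 3*K**2)
G = -36
W(A, H) = H + A**2
G*sqrt(W(-4, g(-4)) + 7) = -36*sqrt(((-5 - 3*(-4)**2) + (-4)**2) + 7) = -36*sqrt(((-5 - 3*16) + 16) + 7) = -36*sqrt(((-5 - 48) + 16) + 7) = -36*sqrt((-53 + 16) + 7) = -36*sqrt(-37 + 7) = -36*I*sqrt(30)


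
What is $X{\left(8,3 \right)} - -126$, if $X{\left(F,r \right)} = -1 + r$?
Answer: $128$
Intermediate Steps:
$X{\left(8,3 \right)} - -126 = \left(-1 + 3\right) - -126 = 2 + 126 = 128$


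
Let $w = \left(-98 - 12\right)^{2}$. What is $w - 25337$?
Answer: $-13237$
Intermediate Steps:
$w = 12100$ ($w = \left(-110\right)^{2} = 12100$)
$w - 25337 = 12100 - 25337 = -13237$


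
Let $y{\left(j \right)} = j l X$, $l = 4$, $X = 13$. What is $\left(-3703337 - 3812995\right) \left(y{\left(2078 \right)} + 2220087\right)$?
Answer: $-17499095731476$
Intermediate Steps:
$y{\left(j \right)} = 52 j$ ($y{\left(j \right)} = j 4 \cdot 13 = 4 j 13 = 52 j$)
$\left(-3703337 - 3812995\right) \left(y{\left(2078 \right)} + 2220087\right) = \left(-3703337 - 3812995\right) \left(52 \cdot 2078 + 2220087\right) = - 7516332 \left(108056 + 2220087\right) = \left(-7516332\right) 2328143 = -17499095731476$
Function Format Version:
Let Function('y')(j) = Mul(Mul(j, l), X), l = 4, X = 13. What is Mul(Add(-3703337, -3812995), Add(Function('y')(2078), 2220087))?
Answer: -17499095731476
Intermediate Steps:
Function('y')(j) = Mul(52, j) (Function('y')(j) = Mul(Mul(j, 4), 13) = Mul(Mul(4, j), 13) = Mul(52, j))
Mul(Add(-3703337, -3812995), Add(Function('y')(2078), 2220087)) = Mul(Add(-3703337, -3812995), Add(Mul(52, 2078), 2220087)) = Mul(-7516332, Add(108056, 2220087)) = Mul(-7516332, 2328143) = -17499095731476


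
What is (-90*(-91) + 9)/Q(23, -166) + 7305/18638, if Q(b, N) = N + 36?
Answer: -37965828/605735 ≈ -62.677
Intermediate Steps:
Q(b, N) = 36 + N
(-90*(-91) + 9)/Q(23, -166) + 7305/18638 = (-90*(-91) + 9)/(36 - 166) + 7305/18638 = (8190 + 9)/(-130) + 7305*(1/18638) = 8199*(-1/130) + 7305/18638 = -8199/130 + 7305/18638 = -37965828/605735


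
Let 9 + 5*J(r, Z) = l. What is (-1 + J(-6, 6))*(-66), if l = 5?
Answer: 594/5 ≈ 118.80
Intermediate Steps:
J(r, Z) = -⅘ (J(r, Z) = -9/5 + (⅕)*5 = -9/5 + 1 = -⅘)
(-1 + J(-6, 6))*(-66) = (-1 - ⅘)*(-66) = -9/5*(-66) = 594/5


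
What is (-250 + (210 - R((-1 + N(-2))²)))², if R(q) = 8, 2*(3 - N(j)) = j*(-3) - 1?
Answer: 2304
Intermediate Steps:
N(j) = 7/2 + 3*j/2 (N(j) = 3 - (j*(-3) - 1)/2 = 3 - (-3*j - 1)/2 = 3 - (-1 - 3*j)/2 = 3 + (½ + 3*j/2) = 7/2 + 3*j/2)
(-250 + (210 - R((-1 + N(-2))²)))² = (-250 + (210 - 1*8))² = (-250 + (210 - 8))² = (-250 + 202)² = (-48)² = 2304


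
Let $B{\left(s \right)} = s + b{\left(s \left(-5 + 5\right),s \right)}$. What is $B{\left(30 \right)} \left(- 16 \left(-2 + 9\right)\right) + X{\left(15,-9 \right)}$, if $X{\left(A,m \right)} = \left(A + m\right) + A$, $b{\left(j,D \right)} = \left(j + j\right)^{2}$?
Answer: $-3339$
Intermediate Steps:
$b{\left(j,D \right)} = 4 j^{2}$ ($b{\left(j,D \right)} = \left(2 j\right)^{2} = 4 j^{2}$)
$B{\left(s \right)} = s$ ($B{\left(s \right)} = s + 4 \left(s \left(-5 + 5\right)\right)^{2} = s + 4 \left(s 0\right)^{2} = s + 4 \cdot 0^{2} = s + 4 \cdot 0 = s + 0 = s$)
$X{\left(A,m \right)} = m + 2 A$
$B{\left(30 \right)} \left(- 16 \left(-2 + 9\right)\right) + X{\left(15,-9 \right)} = 30 \left(- 16 \left(-2 + 9\right)\right) + \left(-9 + 2 \cdot 15\right) = 30 \left(\left(-16\right) 7\right) + \left(-9 + 30\right) = 30 \left(-112\right) + 21 = -3360 + 21 = -3339$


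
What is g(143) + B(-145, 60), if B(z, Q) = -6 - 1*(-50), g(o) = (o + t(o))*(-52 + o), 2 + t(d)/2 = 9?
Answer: 14331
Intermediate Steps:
t(d) = 14 (t(d) = -4 + 2*9 = -4 + 18 = 14)
g(o) = (-52 + o)*(14 + o) (g(o) = (o + 14)*(-52 + o) = (14 + o)*(-52 + o) = (-52 + o)*(14 + o))
B(z, Q) = 44 (B(z, Q) = -6 + 50 = 44)
g(143) + B(-145, 60) = (-728 + 143² - 38*143) + 44 = (-728 + 20449 - 5434) + 44 = 14287 + 44 = 14331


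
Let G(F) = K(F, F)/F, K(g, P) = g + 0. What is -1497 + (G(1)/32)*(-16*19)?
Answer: -3013/2 ≈ -1506.5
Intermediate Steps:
K(g, P) = g
G(F) = 1 (G(F) = F/F = 1)
-1497 + (G(1)/32)*(-16*19) = -1497 + (1/32)*(-16*19) = -1497 + (1*(1/32))*(-304) = -1497 + (1/32)*(-304) = -1497 - 19/2 = -3013/2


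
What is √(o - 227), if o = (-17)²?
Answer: √62 ≈ 7.8740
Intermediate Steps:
o = 289
√(o - 227) = √(289 - 227) = √62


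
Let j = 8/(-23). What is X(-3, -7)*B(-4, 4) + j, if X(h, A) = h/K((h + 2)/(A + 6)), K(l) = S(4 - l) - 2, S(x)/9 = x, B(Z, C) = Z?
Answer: 76/575 ≈ 0.13217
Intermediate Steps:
S(x) = 9*x
j = -8/23 (j = 8*(-1/23) = -8/23 ≈ -0.34783)
K(l) = 34 - 9*l (K(l) = 9*(4 - l) - 2 = (36 - 9*l) - 2 = 34 - 9*l)
X(h, A) = h/(34 - 9*(2 + h)/(6 + A)) (X(h, A) = h/(34 - 9*(h + 2)/(A + 6)) = h/(34 - 9*(2 + h)/(6 + A)))
X(-3, -7)*B(-4, 4) + j = -3*(6 - 7)/(186 - 9*(-3) + 34*(-7))*(-4) - 8/23 = -3*(-1)/(186 + 27 - 238)*(-4) - 8/23 = -3*(-1)/(-25)*(-4) - 8/23 = -3*(-1/25)*(-1)*(-4) - 8/23 = -3/25*(-4) - 8/23 = 12/25 - 8/23 = 76/575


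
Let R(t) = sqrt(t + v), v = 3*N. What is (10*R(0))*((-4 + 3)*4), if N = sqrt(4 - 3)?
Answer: -40*sqrt(3) ≈ -69.282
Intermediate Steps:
N = 1 (N = sqrt(1) = 1)
v = 3 (v = 3*1 = 3)
R(t) = sqrt(3 + t) (R(t) = sqrt(t + 3) = sqrt(3 + t))
(10*R(0))*((-4 + 3)*4) = (10*sqrt(3 + 0))*((-4 + 3)*4) = (10*sqrt(3))*(-1*4) = (10*sqrt(3))*(-4) = -40*sqrt(3)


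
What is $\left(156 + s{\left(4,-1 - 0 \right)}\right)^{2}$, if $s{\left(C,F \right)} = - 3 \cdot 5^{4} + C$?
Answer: $2941225$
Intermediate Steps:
$s{\left(C,F \right)} = -1875 + C$ ($s{\left(C,F \right)} = \left(-3\right) 625 + C = -1875 + C$)
$\left(156 + s{\left(4,-1 - 0 \right)}\right)^{2} = \left(156 + \left(-1875 + 4\right)\right)^{2} = \left(156 - 1871\right)^{2} = \left(-1715\right)^{2} = 2941225$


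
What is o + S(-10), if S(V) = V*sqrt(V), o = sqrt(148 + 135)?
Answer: sqrt(283) - 10*I*sqrt(10) ≈ 16.823 - 31.623*I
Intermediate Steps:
o = sqrt(283) ≈ 16.823
S(V) = V**(3/2)
o + S(-10) = sqrt(283) + (-10)**(3/2) = sqrt(283) - 10*I*sqrt(10)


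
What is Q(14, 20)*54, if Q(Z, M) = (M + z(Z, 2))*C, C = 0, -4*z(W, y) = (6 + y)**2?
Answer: 0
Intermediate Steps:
z(W, y) = -(6 + y)**2/4
Q(Z, M) = 0 (Q(Z, M) = (M - (6 + 2)**2/4)*0 = (M - 1/4*8**2)*0 = (M - 1/4*64)*0 = (M - 16)*0 = (-16 + M)*0 = 0)
Q(14, 20)*54 = 0*54 = 0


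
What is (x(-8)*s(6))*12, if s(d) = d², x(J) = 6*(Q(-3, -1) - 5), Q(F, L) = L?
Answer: -15552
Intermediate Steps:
x(J) = -36 (x(J) = 6*(-1 - 5) = 6*(-6) = -36)
(x(-8)*s(6))*12 = -36*6²*12 = -36*36*12 = -1296*12 = -15552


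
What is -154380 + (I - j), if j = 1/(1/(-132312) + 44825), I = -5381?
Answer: -947524182361951/5930885399 ≈ -1.5976e+5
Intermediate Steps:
j = 132312/5930885399 (j = 1/(-1/132312 + 44825) = 1/(5930885399/132312) = 132312/5930885399 ≈ 2.2309e-5)
-154380 + (I - j) = -154380 + (-5381 - 1*132312/5930885399) = -154380 + (-5381 - 132312/5930885399) = -154380 - 31914094464331/5930885399 = -947524182361951/5930885399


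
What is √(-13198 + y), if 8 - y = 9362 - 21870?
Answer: I*√682 ≈ 26.115*I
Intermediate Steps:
y = 12516 (y = 8 - (9362 - 21870) = 8 - 1*(-12508) = 8 + 12508 = 12516)
√(-13198 + y) = √(-13198 + 12516) = √(-682) = I*√682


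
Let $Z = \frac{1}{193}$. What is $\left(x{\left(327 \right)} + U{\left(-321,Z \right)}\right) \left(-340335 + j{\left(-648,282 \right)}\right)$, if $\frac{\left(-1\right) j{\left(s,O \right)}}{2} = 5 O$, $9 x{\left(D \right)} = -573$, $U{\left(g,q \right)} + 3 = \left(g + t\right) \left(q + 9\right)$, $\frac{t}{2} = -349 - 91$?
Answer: $\frac{720695732390}{193} \approx 3.7342 \cdot 10^{9}$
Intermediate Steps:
$t = -880$ ($t = 2 \left(-349 - 91\right) = 2 \left(-440\right) = -880$)
$Z = \frac{1}{193} \approx 0.0051813$
$U{\left(g,q \right)} = -3 + \left(-880 + g\right) \left(9 + q\right)$ ($U{\left(g,q \right)} = -3 + \left(g - 880\right) \left(q + 9\right) = -3 + \left(-880 + g\right) \left(9 + q\right)$)
$x{\left(D \right)} = - \frac{191}{3}$ ($x{\left(D \right)} = \frac{1}{9} \left(-573\right) = - \frac{191}{3}$)
$j{\left(s,O \right)} = - 10 O$ ($j{\left(s,O \right)} = - 2 \cdot 5 O = - 10 O$)
$\left(x{\left(327 \right)} + U{\left(-321,Z \right)}\right) \left(-340335 + j{\left(-648,282 \right)}\right) = \left(- \frac{191}{3} - \frac{2087917}{193}\right) \left(-340335 - 2820\right) = \left(- \frac{191}{3} - \frac{2087917}{193}\right) \left(-343155\right) = \left(- \frac{6300614}{579}\right) \left(-343155\right) = \frac{720695732390}{193}$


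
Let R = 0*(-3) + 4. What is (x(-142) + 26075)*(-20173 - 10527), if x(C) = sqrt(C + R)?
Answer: -800502500 - 30700*I*sqrt(138) ≈ -8.005e+8 - 3.6064e+5*I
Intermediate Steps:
R = 4 (R = 0 + 4 = 4)
x(C) = sqrt(4 + C) (x(C) = sqrt(C + 4) = sqrt(4 + C))
(x(-142) + 26075)*(-20173 - 10527) = (sqrt(4 - 142) + 26075)*(-20173 - 10527) = (sqrt(-138) + 26075)*(-30700) = (I*sqrt(138) + 26075)*(-30700) = (26075 + I*sqrt(138))*(-30700) = -800502500 - 30700*I*sqrt(138)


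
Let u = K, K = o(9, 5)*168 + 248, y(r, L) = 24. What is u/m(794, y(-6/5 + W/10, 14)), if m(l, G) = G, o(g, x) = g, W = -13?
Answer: 220/3 ≈ 73.333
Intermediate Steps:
K = 1760 (K = 9*168 + 248 = 1512 + 248 = 1760)
u = 1760
u/m(794, y(-6/5 + W/10, 14)) = 1760/24 = 1760*(1/24) = 220/3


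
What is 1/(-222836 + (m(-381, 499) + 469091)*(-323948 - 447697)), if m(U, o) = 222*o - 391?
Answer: -1/447151524146 ≈ -2.2364e-12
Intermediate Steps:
m(U, o) = -391 + 222*o
1/(-222836 + (m(-381, 499) + 469091)*(-323948 - 447697)) = 1/(-222836 + ((-391 + 222*499) + 469091)*(-323948 - 447697)) = 1/(-222836 + ((-391 + 110778) + 469091)*(-771645)) = 1/(-222836 + (110387 + 469091)*(-771645)) = 1/(-222836 + 579478*(-771645)) = 1/(-222836 - 447151301310) = 1/(-447151524146) = -1/447151524146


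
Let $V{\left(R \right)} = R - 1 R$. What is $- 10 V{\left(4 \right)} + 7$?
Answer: $7$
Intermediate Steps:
$V{\left(R \right)} = 0$ ($V{\left(R \right)} = R - R = 0$)
$- 10 V{\left(4 \right)} + 7 = \left(-10\right) 0 + 7 = 0 + 7 = 7$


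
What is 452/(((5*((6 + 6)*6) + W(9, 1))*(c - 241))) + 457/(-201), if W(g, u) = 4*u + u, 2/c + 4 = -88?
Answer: -1853546227/813397755 ≈ -2.2788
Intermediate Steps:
c = -1/46 (c = 2/(-4 - 88) = 2/(-92) = 2*(-1/92) = -1/46 ≈ -0.021739)
W(g, u) = 5*u
452/(((5*((6 + 6)*6) + W(9, 1))*(c - 241))) + 457/(-201) = 452/(((5*((6 + 6)*6) + 5*1)*(-1/46 - 241))) + 457/(-201) = 452/(((5*(12*6) + 5)*(-11087/46))) + 457*(-1/201) = 452/(((5*72 + 5)*(-11087/46))) - 457/201 = 452/(((360 + 5)*(-11087/46))) - 457/201 = 452/((365*(-11087/46))) - 457/201 = 452/(-4046755/46) - 457/201 = 452*(-46/4046755) - 457/201 = -20792/4046755 - 457/201 = -1853546227/813397755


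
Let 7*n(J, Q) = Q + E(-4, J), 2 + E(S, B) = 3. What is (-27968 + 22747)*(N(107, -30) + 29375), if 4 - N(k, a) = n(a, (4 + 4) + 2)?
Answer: -1073656882/7 ≈ -1.5338e+8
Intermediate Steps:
E(S, B) = 1 (E(S, B) = -2 + 3 = 1)
n(J, Q) = 1/7 + Q/7 (n(J, Q) = (Q + 1)/7 = (1 + Q)/7 = 1/7 + Q/7)
N(k, a) = 17/7 (N(k, a) = 4 - (1/7 + ((4 + 4) + 2)/7) = 4 - (1/7 + (8 + 2)/7) = 4 - (1/7 + (1/7)*10) = 4 - (1/7 + 10/7) = 4 - 1*11/7 = 4 - 11/7 = 17/7)
(-27968 + 22747)*(N(107, -30) + 29375) = (-27968 + 22747)*(17/7 + 29375) = -5221*205642/7 = -1073656882/7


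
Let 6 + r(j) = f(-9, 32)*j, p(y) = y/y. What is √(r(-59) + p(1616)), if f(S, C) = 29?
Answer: 2*I*√429 ≈ 41.425*I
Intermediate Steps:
p(y) = 1
r(j) = -6 + 29*j
√(r(-59) + p(1616)) = √((-6 + 29*(-59)) + 1) = √((-6 - 1711) + 1) = √(-1717 + 1) = √(-1716) = 2*I*√429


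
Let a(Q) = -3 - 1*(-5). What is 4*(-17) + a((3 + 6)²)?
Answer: -66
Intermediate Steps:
a(Q) = 2 (a(Q) = -3 + 5 = 2)
4*(-17) + a((3 + 6)²) = 4*(-17) + 2 = -68 + 2 = -66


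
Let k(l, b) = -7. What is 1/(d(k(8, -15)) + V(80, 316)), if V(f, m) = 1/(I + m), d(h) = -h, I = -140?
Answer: 176/1233 ≈ 0.14274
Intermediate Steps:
V(f, m) = 1/(-140 + m)
1/(d(k(8, -15)) + V(80, 316)) = 1/(-1*(-7) + 1/(-140 + 316)) = 1/(7 + 1/176) = 1/(1233/176) = 176/1233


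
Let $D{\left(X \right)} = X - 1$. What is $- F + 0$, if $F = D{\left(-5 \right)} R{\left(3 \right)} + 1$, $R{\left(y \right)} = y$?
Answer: $17$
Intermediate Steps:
$D{\left(X \right)} = -1 + X$ ($D{\left(X \right)} = X - 1 = -1 + X$)
$F = -17$ ($F = \left(-1 - 5\right) 3 + 1 = \left(-6\right) 3 + 1 = -18 + 1 = -17$)
$- F + 0 = \left(-1\right) \left(-17\right) + 0 = 17 + 0 = 17$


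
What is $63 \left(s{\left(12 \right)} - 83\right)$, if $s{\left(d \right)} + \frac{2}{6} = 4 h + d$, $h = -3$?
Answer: $-5250$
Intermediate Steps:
$s{\left(d \right)} = - \frac{37}{3} + d$ ($s{\left(d \right)} = - \frac{1}{3} + \left(4 \left(-3\right) + d\right) = - \frac{1}{3} + \left(-12 + d\right) = - \frac{37}{3} + d$)
$63 \left(s{\left(12 \right)} - 83\right) = 63 \left(\left(- \frac{37}{3} + 12\right) - 83\right) = 63 \left(- \frac{1}{3} - 83\right) = 63 \left(- \frac{250}{3}\right) = -5250$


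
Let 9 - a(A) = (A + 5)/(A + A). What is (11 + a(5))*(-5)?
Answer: -95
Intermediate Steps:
a(A) = 9 - (5 + A)/(2*A) (a(A) = 9 - (A + 5)/(A + A) = 9 - (5 + A)/(2*A))
(11 + a(5))*(-5) = (11 + (1/2)*(-5 + 17*5)/5)*(-5) = (11 + (1/2)*(1/5)*(-5 + 85))*(-5) = (11 + (1/2)*(1/5)*80)*(-5) = (11 + 8)*(-5) = 19*(-5) = -95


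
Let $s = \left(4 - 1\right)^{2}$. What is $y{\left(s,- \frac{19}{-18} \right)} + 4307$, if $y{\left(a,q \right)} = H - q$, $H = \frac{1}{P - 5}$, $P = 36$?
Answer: $\frac{2402735}{558} \approx 4306.0$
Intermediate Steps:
$H = \frac{1}{31}$ ($H = \frac{1}{36 - 5} = \frac{1}{31} \approx 0.032258$)
$s = 9$ ($s = 3^{2} = 9$)
$y{\left(a,q \right)} = \frac{1}{31} - q$
$y{\left(s,- \frac{19}{-18} \right)} + 4307 = \left(\frac{1}{31} - - \frac{19}{-18}\right) + 4307 = \left(\frac{1}{31} - \left(-19\right) \left(- \frac{1}{18}\right)\right) + 4307 = \left(\frac{1}{31} - \frac{19}{18}\right) + 4307 = - \frac{571}{558} + 4307 = \frac{2402735}{558}$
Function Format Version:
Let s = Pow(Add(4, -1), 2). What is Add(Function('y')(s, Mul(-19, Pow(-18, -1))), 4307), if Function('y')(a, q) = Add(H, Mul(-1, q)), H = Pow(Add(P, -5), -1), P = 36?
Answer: Rational(2402735, 558) ≈ 4306.0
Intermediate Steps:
H = Rational(1, 31) (H = Pow(Add(36, -5), -1) = Pow(31, -1) = Rational(1, 31) ≈ 0.032258)
s = 9 (s = Pow(3, 2) = 9)
Function('y')(a, q) = Add(Rational(1, 31), Mul(-1, q))
Add(Function('y')(s, Mul(-19, Pow(-18, -1))), 4307) = Add(Add(Rational(1, 31), Mul(-1, Mul(-19, Pow(-18, -1)))), 4307) = Add(Add(Rational(1, 31), Mul(-1, Mul(-19, Rational(-1, 18)))), 4307) = Add(Add(Rational(1, 31), Mul(-1, Rational(19, 18))), 4307) = Add(Add(Rational(1, 31), Rational(-19, 18)), 4307) = Add(Rational(-571, 558), 4307) = Rational(2402735, 558)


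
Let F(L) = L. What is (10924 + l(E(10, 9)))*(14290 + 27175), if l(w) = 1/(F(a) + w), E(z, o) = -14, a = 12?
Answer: 905885855/2 ≈ 4.5294e+8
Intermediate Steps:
l(w) = 1/(12 + w)
(10924 + l(E(10, 9)))*(14290 + 27175) = (10924 + 1/(12 - 14))*(14290 + 27175) = (10924 + 1/(-2))*41465 = (10924 - 1/2)*41465 = (21847/2)*41465 = 905885855/2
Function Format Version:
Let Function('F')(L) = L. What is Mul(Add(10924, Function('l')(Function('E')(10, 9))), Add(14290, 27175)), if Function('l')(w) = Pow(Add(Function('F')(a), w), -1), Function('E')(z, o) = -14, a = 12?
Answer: Rational(905885855, 2) ≈ 4.5294e+8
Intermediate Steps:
Function('l')(w) = Pow(Add(12, w), -1)
Mul(Add(10924, Function('l')(Function('E')(10, 9))), Add(14290, 27175)) = Mul(Add(10924, Pow(Add(12, -14), -1)), Add(14290, 27175)) = Mul(Add(10924, Pow(-2, -1)), 41465) = Mul(Add(10924, Rational(-1, 2)), 41465) = Mul(Rational(21847, 2), 41465) = Rational(905885855, 2)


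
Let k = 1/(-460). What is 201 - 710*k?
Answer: 9317/46 ≈ 202.54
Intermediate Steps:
k = -1/460 ≈ -0.0021739
201 - 710*k = 201 - 710*(-1/460) = 201 + 71/46 = 9317/46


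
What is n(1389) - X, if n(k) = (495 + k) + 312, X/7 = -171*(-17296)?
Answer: -20701116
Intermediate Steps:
X = 20703312 (X = 7*(-171*(-17296)) = 7*2957616 = 20703312)
n(k) = 807 + k
n(1389) - X = (807 + 1389) - 1*20703312 = 2196 - 20703312 = -20701116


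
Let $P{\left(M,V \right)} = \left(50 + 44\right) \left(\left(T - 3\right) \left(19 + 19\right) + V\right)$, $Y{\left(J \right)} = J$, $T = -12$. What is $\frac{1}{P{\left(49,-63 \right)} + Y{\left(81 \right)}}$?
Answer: $- \frac{1}{59421} \approx -1.6829 \cdot 10^{-5}$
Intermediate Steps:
$P{\left(M,V \right)} = -53580 + 94 V$ ($P{\left(M,V \right)} = \left(50 + 44\right) \left(\left(-12 - 3\right) \left(19 + 19\right) + V\right) = 94 \left(\left(-15\right) 38 + V\right) = 94 \left(-570 + V\right) = -53580 + 94 V$)
$\frac{1}{P{\left(49,-63 \right)} + Y{\left(81 \right)}} = \frac{1}{\left(-53580 + 94 \left(-63\right)\right) + 81} = \frac{1}{\left(-53580 - 5922\right) + 81} = \frac{1}{-59502 + 81} = \frac{1}{-59421} = - \frac{1}{59421}$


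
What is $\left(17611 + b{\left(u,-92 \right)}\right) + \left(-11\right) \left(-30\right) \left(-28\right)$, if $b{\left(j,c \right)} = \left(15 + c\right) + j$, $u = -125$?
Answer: $8169$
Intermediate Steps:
$b{\left(j,c \right)} = 15 + c + j$
$\left(17611 + b{\left(u,-92 \right)}\right) + \left(-11\right) \left(-30\right) \left(-28\right) = \left(17611 - 202\right) + \left(-11\right) \left(-30\right) \left(-28\right) = \left(17611 - 202\right) + 330 \left(-28\right) = 17409 - 9240 = 8169$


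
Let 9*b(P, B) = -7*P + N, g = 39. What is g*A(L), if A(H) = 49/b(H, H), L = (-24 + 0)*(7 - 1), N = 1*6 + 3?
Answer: 1911/113 ≈ 16.911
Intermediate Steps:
N = 9 (N = 6 + 3 = 9)
L = -144 (L = -24*6 = -144)
b(P, B) = 1 - 7*P/9 (b(P, B) = (-7*P + 9)/9 = (9 - 7*P)/9 = 1 - 7*P/9)
A(H) = 49/(1 - 7*H/9)
g*A(L) = 39*(-441/(-9 + 7*(-144))) = 39*(-441/(-9 - 1008)) = 39*(-441/(-1017)) = 39*(-441*(-1/1017)) = 39*(49/113) = 1911/113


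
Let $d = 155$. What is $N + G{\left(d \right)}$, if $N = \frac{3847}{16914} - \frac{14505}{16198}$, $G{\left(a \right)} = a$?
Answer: $\frac{10570696699}{68493243} \approx 154.33$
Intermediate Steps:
$N = - \frac{45755966}{68493243}$ ($N = 3847 \cdot \frac{1}{16914} - \frac{14505}{16198} = \frac{3847}{16914} - \frac{14505}{16198} = - \frac{45755966}{68493243} \approx -0.66804$)
$N + G{\left(d \right)} = - \frac{45755966}{68493243} + 155 = \frac{10570696699}{68493243}$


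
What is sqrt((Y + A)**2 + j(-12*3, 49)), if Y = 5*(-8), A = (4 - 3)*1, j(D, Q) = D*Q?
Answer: 9*I*sqrt(3) ≈ 15.588*I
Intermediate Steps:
A = 1 (A = 1*1 = 1)
Y = -40
sqrt((Y + A)**2 + j(-12*3, 49)) = sqrt((-40 + 1)**2 - 12*3*49) = sqrt((-39)**2 - 36*49) = sqrt(1521 - 1764) = sqrt(-243) = 9*I*sqrt(3)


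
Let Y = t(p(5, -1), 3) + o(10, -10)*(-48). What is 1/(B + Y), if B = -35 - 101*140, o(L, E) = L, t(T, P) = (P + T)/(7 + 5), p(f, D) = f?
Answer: -3/43963 ≈ -6.8239e-5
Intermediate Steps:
t(T, P) = P/12 + T/12 (t(T, P) = (P + T)/12 = (P + T)*(1/12) = P/12 + T/12)
B = -14175 (B = -35 - 14140 = -14175)
Y = -1438/3 (Y = ((1/12)*3 + (1/12)*5) + 10*(-48) = (¼ + 5/12) - 480 = ⅔ - 480 = -1438/3 ≈ -479.33)
1/(B + Y) = 1/(-14175 - 1438/3) = 1/(-43963/3) = -3/43963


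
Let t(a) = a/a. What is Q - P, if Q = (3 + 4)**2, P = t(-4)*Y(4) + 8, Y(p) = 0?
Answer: 41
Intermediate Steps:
t(a) = 1
P = 8 (P = 1*0 + 8 = 0 + 8 = 8)
Q = 49 (Q = 7**2 = 49)
Q - P = 49 - 1*8 = 49 - 8 = 41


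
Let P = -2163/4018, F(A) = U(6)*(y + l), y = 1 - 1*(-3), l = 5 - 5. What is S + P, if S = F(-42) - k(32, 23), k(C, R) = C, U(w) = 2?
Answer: -14085/574 ≈ -24.538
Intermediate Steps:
l = 0
y = 4 (y = 1 + 3 = 4)
F(A) = 8 (F(A) = 2*(4 + 0) = 2*4 = 8)
P = -309/574 (P = -2163*1/4018 = -309/574 ≈ -0.53833)
S = -24 (S = 8 - 1*32 = 8 - 32 = -24)
S + P = -24 - 309/574 = -14085/574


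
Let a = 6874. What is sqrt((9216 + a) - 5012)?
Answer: sqrt(11078) ≈ 105.25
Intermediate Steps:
sqrt((9216 + a) - 5012) = sqrt((9216 + 6874) - 5012) = sqrt(16090 - 5012) = sqrt(11078)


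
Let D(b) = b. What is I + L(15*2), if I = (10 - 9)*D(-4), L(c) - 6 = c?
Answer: 32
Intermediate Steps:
L(c) = 6 + c
I = -4 (I = (10 - 9)*(-4) = 1*(-4) = -4)
I + L(15*2) = -4 + (6 + 15*2) = -4 + (6 + 30) = -4 + 36 = 32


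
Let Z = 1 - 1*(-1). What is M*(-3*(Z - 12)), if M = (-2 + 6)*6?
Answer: 720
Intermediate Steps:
Z = 2 (Z = 1 + 1 = 2)
M = 24 (M = 4*6 = 24)
M*(-3*(Z - 12)) = 24*(-3*(2 - 12)) = 24*(-3*(-10)) = 24*30 = 720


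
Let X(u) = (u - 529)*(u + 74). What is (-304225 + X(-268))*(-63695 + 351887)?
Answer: -43115540544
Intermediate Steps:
X(u) = (-529 + u)*(74 + u)
(-304225 + X(-268))*(-63695 + 351887) = (-304225 + (-39146 + (-268)² - 455*(-268)))*(-63695 + 351887) = (-304225 + (-39146 + 71824 + 121940))*288192 = (-304225 + 154618)*288192 = -149607*288192 = -43115540544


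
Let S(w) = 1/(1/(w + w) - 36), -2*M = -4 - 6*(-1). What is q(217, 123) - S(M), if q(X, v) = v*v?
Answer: 1104419/73 ≈ 15129.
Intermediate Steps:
M = -1 (M = -(-4 - 6*(-1))/2 = -(-4 + 6)/2 = -½*2 = -1)
q(X, v) = v²
S(w) = 1/(-36 + 1/(2*w)) (S(w) = 1/(1/(2*w) - 36) = 1/(-36 + 1/(2*w)))
q(217, 123) - S(M) = 123² - (-2)*(-1)/(-1 + 72*(-1)) = 15129 - (-2)*(-1)/(-1 - 72) = 15129 - (-2)*(-1)/(-73) = 15129 - (-2)*(-1)*(-1)/73 = 15129 - 1*(-2/73) = 15129 + 2/73 = 1104419/73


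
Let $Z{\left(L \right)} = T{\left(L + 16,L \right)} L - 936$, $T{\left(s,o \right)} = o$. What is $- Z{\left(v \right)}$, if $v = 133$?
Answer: $-16753$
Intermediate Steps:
$Z{\left(L \right)} = -936 + L^{2}$ ($Z{\left(L \right)} = L L - 936 = L^{2} - 936 = -936 + L^{2}$)
$- Z{\left(v \right)} = - (-936 + 133^{2}) = - (-936 + 17689) = \left(-1\right) 16753 = -16753$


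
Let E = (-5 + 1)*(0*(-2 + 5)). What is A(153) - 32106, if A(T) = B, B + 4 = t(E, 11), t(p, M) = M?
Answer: -32099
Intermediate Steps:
E = 0 (E = -0*3 = -4*0 = 0)
B = 7 (B = -4 + 11 = 7)
A(T) = 7
A(153) - 32106 = 7 - 32106 = -32099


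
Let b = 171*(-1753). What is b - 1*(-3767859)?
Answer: 3468096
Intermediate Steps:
b = -299763
b - 1*(-3767859) = -299763 - 1*(-3767859) = -299763 + 3767859 = 3468096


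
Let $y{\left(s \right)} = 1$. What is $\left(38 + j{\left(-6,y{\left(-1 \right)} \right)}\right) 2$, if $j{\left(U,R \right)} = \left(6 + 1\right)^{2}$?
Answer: $174$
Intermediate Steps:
$j{\left(U,R \right)} = 49$ ($j{\left(U,R \right)} = 7^{2} = 49$)
$\left(38 + j{\left(-6,y{\left(-1 \right)} \right)}\right) 2 = \left(38 + 49\right) 2 = 87 \cdot 2 = 174$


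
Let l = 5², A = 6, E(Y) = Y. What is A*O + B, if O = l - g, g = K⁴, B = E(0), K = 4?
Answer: -1386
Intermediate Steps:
B = 0
g = 256 (g = 4⁴ = 256)
l = 25
O = -231 (O = 25 - 1*256 = 25 - 256 = -231)
A*O + B = 6*(-231) + 0 = -1386 + 0 = -1386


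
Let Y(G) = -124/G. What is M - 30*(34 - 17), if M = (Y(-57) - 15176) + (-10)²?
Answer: -888278/57 ≈ -15584.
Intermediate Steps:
M = -859208/57 (M = (-124/(-57) - 15176) + (-10)² = (-124*(-1/57) - 15176) + 100 = (124/57 - 15176) + 100 = -864908/57 + 100 = -859208/57 ≈ -15074.)
M - 30*(34 - 17) = -859208/57 - 30*(34 - 17) = -859208/57 - 30*17 = -859208/57 - 510 = -888278/57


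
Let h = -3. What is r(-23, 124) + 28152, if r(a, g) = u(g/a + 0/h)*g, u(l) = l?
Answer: 632120/23 ≈ 27483.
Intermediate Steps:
r(a, g) = g²/a (r(a, g) = (g/a + 0/(-3))*g = (g/a + 0*(-⅓))*g = (g/a + 0)*g = (g/a)*g = g²/a)
r(-23, 124) + 28152 = 124²/(-23) + 28152 = -1/23*15376 + 28152 = -15376/23 + 28152 = 632120/23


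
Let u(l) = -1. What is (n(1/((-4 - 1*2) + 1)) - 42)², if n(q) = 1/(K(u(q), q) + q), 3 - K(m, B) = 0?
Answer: 339889/196 ≈ 1734.1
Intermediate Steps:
K(m, B) = 3 (K(m, B) = 3 - 1*0 = 3 + 0 = 3)
n(q) = 1/(3 + q)
(n(1/((-4 - 1*2) + 1)) - 42)² = (1/(3 + 1/((-4 - 1*2) + 1)) - 42)² = (1/(3 + 1/((-4 - 2) + 1)) - 42)² = (1/(3 + 1/(-6 + 1)) - 42)² = (1/(3 + 1/(-5)) - 42)² = (1/(3 - ⅕) - 42)² = (1/(14/5) - 42)² = (5/14 - 42)² = (-583/14)² = 339889/196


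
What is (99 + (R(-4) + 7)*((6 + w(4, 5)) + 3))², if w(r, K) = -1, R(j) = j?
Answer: 15129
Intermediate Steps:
(99 + (R(-4) + 7)*((6 + w(4, 5)) + 3))² = (99 + (-4 + 7)*((6 - 1) + 3))² = (99 + 3*(5 + 3))² = (99 + 3*8)² = (99 + 24)² = 123² = 15129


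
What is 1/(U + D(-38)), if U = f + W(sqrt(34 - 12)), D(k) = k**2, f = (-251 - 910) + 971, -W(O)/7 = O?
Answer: 57/71429 + 7*sqrt(22)/1571438 ≈ 0.00081889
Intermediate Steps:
W(O) = -7*O
f = -190 (f = -1161 + 971 = -190)
U = -190 - 7*sqrt(22) (U = -190 - 7*sqrt(34 - 12) = -190 - 7*sqrt(22) ≈ -222.83)
1/(U + D(-38)) = 1/((-190 - 7*sqrt(22)) + (-38)**2) = 1/((-190 - 7*sqrt(22)) + 1444) = 1/(1254 - 7*sqrt(22))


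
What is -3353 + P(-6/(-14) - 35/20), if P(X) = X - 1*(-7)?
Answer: -93725/28 ≈ -3347.3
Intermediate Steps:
P(X) = 7 + X (P(X) = X + 7 = 7 + X)
-3353 + P(-6/(-14) - 35/20) = -3353 + (7 + (-6/(-14) - 35/20)) = -3353 + (7 + (-6*(-1/14) - 35*1/20)) = -3353 + (7 + (3/7 - 7/4)) = -3353 + (7 - 37/28) = -3353 + 159/28 = -93725/28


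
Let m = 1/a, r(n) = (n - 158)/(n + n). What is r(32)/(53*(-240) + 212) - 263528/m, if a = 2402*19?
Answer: -4813835229661121/400256 ≈ -1.2027e+10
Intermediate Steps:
a = 45638
r(n) = (-158 + n)/(2*n) (r(n) = (-158 + n)/((2*n)) = (-158 + n)*(1/(2*n)) = (-158 + n)/(2*n))
m = 1/45638 ≈ 2.1912e-5
r(32)/(53*(-240) + 212) - 263528/m = ((½)*(-158 + 32)/32)/(53*(-240) + 212) - 263528/1/45638 = ((½)*(1/32)*(-126))/(-12720 + 212) - 263528*45638 = -63/32/(-12508) - 12026890864 = -63/32*(-1/12508) - 12026890864 = 63/400256 - 12026890864 = -4813835229661121/400256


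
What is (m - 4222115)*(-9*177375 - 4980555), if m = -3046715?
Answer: 47806586091900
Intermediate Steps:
(m - 4222115)*(-9*177375 - 4980555) = (-3046715 - 4222115)*(-9*177375 - 4980555) = -7268830*(-1596375 - 4980555) = -7268830*(-6576930) = 47806586091900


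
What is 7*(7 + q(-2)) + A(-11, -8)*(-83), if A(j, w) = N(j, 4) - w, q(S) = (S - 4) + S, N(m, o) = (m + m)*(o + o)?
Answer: 13937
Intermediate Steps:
N(m, o) = 4*m*o (N(m, o) = (2*m)*(2*o) = 4*m*o)
q(S) = -4 + 2*S (q(S) = (-4 + S) + S = -4 + 2*S)
A(j, w) = -w + 16*j (A(j, w) = 4*j*4 - w = 16*j - w = -w + 16*j)
7*(7 + q(-2)) + A(-11, -8)*(-83) = 7*(7 + (-4 + 2*(-2))) + (-1*(-8) + 16*(-11))*(-83) = 7*(7 + (-4 - 4)) + (8 - 176)*(-83) = 7*(7 - 8) - 168*(-83) = 7*(-1) + 13944 = -7 + 13944 = 13937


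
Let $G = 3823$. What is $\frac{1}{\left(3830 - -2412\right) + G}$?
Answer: $\frac{1}{10065} \approx 9.9354 \cdot 10^{-5}$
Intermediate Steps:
$\frac{1}{\left(3830 - -2412\right) + G} = \frac{1}{\left(3830 - -2412\right) + 3823} = \frac{1}{\left(3830 + 2412\right) + 3823} = \frac{1}{6242 + 3823} = \frac{1}{10065}$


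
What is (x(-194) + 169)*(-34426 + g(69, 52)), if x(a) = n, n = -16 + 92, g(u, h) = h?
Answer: -8421630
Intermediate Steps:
n = 76
x(a) = 76
(x(-194) + 169)*(-34426 + g(69, 52)) = (76 + 169)*(-34426 + 52) = 245*(-34374) = -8421630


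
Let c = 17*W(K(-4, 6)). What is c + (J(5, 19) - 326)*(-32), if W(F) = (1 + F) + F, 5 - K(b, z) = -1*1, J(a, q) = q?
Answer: 10045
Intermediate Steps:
K(b, z) = 6 (K(b, z) = 5 - (-1) = 5 - 1*(-1) = 5 + 1 = 6)
W(F) = 1 + 2*F
c = 221 (c = 17*(1 + 2*6) = 17*(1 + 12) = 17*13 = 221)
c + (J(5, 19) - 326)*(-32) = 221 + (19 - 326)*(-32) = 221 - 307*(-32) = 221 + 9824 = 10045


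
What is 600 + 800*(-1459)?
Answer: -1166600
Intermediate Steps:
600 + 800*(-1459) = 600 - 1167200 = -1166600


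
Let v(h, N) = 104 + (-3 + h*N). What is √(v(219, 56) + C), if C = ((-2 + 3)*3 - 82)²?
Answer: √18606 ≈ 136.40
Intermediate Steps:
v(h, N) = 101 + N*h (v(h, N) = 104 + (-3 + N*h) = 101 + N*h)
C = 6241 (C = (1*3 - 82)² = (3 - 82)² = (-79)² = 6241)
√(v(219, 56) + C) = √((101 + 56*219) + 6241) = √((101 + 12264) + 6241) = √(12365 + 6241) = √18606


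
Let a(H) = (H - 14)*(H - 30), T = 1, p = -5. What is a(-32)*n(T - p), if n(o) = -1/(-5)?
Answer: 2852/5 ≈ 570.40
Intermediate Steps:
a(H) = (-30 + H)*(-14 + H) (a(H) = (-14 + H)*(-30 + H) = (-30 + H)*(-14 + H))
n(o) = 1/5 (n(o) = -1*(-1/5) = 1/5)
a(-32)*n(T - p) = (420 + (-32)**2 - 44*(-32))*(1/5) = (420 + 1024 + 1408)*(1/5) = 2852*(1/5) = 2852/5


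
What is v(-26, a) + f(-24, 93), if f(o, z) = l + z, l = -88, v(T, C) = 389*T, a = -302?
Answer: -10109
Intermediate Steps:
f(o, z) = -88 + z
v(-26, a) + f(-24, 93) = 389*(-26) + (-88 + 93) = -10114 + 5 = -10109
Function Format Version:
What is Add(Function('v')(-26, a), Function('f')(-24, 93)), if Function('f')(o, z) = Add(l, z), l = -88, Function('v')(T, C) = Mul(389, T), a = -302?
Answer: -10109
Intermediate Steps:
Function('f')(o, z) = Add(-88, z)
Add(Function('v')(-26, a), Function('f')(-24, 93)) = Add(Mul(389, -26), Add(-88, 93)) = Add(-10114, 5) = -10109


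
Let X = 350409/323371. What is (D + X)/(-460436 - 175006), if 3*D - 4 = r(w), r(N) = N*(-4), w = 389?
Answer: 500820565/616450544946 ≈ 0.00081243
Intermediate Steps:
r(N) = -4*N
D = -1552/3 (D = 4/3 + (-4*389)/3 = 4/3 + (⅓)*(-1556) = 4/3 - 1556/3 = -1552/3 ≈ -517.33)
X = 350409/323371 (X = 350409*(1/323371) = 350409/323371 ≈ 1.0836)
(D + X)/(-460436 - 175006) = (-1552/3 + 350409/323371)/(-460436 - 175006) = -500820565/970113/(-635442) = -500820565/970113*(-1/635442) = 500820565/616450544946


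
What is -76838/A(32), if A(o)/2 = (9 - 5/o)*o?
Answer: -38419/283 ≈ -135.76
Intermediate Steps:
A(o) = 2*o*(9 - 5/o) (A(o) = 2*((9 - 5/o)*o) = 2*(o*(9 - 5/o)) = 2*o*(9 - 5/o))
-76838/A(32) = -76838/(-10 + 18*32) = -76838/(-10 + 576) = -76838/566 = -76838*1/566 = -38419/283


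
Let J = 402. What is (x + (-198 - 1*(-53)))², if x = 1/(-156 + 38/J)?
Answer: 20648535812356/982007569 ≈ 21027.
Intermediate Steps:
x = -201/31337 (x = 1/(-156 + 38/402) = 1/(-156 + 38*(1/402)) = 1/(-156 + 19/201) = 1/(-31337/201) = -201/31337 ≈ -0.0064141)
(x + (-198 - 1*(-53)))² = (-201/31337 + (-198 - 1*(-53)))² = (-201/31337 + (-198 + 53))² = (-201/31337 - 145)² = (-4544066/31337)² = 20648535812356/982007569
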